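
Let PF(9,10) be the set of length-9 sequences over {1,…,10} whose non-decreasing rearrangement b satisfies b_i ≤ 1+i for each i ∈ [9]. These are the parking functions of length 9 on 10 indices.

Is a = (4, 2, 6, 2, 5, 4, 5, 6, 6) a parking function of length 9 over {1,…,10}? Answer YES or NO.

Sorted: b = (2, 2, 4, 4, 5, 5, 6, 6, 6).
  b_1=2 ≤ 2
  b_2=2 ≤ 3
  b_3=4 ≤ 4
  b_4=4 ≤ 5
  b_5=5 ≤ 6
  b_6=5 ≤ 7
  b_7=6 ≤ 8
  b_8=6 ≤ 9
  b_9=6 ≤ 10
All bounds hold ⇒ YES

YES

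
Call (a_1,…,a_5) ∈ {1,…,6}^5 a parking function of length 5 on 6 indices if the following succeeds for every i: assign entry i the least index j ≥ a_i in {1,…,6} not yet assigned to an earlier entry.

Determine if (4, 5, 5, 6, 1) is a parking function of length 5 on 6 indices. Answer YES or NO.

Rearranged: b = (1, 4, 5, 5, 6).
  b_1=1 ≤ 2
  b_2=4 > 3
  fails at i=2 ⇒ NO

NO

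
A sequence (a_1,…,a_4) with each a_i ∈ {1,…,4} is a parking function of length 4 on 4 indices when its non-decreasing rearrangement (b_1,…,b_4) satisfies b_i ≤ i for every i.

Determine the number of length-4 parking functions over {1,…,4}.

#PF = (5−4)·5^(4−1) = 1×125 = 125 [KW]
One tuple (1,1,2,2) → sorted (1,1,2,2): b_i ≤ i ∀i, a PF.

125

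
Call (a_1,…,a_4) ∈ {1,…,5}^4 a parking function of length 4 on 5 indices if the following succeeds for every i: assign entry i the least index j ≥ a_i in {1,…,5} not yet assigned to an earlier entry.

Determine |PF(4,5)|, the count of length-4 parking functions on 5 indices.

432

|PF| = (5−4+1)·(5+1)^(4−1) = 2 · 216 = 432 (Konheim–Weiss)
Check (2,2,4,2) → sorted (2,2,2,4): b_i ≤ 1+i ∀i, a PF.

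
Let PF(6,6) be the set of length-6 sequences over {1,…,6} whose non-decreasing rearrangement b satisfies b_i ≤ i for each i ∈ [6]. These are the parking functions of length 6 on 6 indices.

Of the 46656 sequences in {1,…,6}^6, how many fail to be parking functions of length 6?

29849

#PF = (6−6+1)·(6+1)^(6−1) = 1×16807 = 16807 (Konheim–Weiss)
Check (4,3,6,6,3,5) → sorted (3,3,4,5,6,6): b_1=3>1, not a PF.
6^6 − 16807 = 46656 − 16807 = 29849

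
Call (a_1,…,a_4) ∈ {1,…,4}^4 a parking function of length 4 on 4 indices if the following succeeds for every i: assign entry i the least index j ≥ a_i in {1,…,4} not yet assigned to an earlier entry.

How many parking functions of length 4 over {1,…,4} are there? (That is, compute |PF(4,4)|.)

125

#PF = (5−4)·5^(4−1) = 1·125 = 125 (Konheim–Weiss)
Check (3,1,4,2) → sorted (1,2,3,4): b_i ≤ i ∀i, a PF.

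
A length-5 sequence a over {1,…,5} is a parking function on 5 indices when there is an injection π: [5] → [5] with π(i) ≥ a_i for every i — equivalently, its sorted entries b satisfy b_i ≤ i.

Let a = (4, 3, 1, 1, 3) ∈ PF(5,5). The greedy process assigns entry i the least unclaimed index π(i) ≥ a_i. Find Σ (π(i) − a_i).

3

Σπ = 15 ({1..5} each once); Σa = 4+3+1+1+3 = 12; disp = 15−12 = 3.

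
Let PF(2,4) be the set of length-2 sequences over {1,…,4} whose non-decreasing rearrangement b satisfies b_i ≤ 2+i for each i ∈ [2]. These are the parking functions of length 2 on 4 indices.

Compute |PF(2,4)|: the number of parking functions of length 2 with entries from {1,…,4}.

15

Count = 3·5^1 = 3×5 = 15 (Konheim–Weiss)
Check (1,3) → sorted (1,3): b_i ≤ 2+i ∀i, a PF.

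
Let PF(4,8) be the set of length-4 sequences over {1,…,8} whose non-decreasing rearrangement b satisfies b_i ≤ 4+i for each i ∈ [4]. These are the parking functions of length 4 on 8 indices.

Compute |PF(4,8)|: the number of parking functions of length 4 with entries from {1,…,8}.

|PF| = (8−4+1)·(8+1)^(4−1) = 5·729 = 3645 [KW]
E.g. (5,2,5,4) → sorted (2,4,5,5): b_i ≤ 4+i ∀i, a PF.

3645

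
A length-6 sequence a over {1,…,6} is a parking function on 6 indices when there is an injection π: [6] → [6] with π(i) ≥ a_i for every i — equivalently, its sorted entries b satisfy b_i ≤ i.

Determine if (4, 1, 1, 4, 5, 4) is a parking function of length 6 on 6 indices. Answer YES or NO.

Rearranged: b = (1, 1, 4, 4, 4, 5).
  b_1=1 ≤ 1
  b_2=1 ≤ 2
  b_3=4 > 3
  fails at i=3 ⇒ NO

NO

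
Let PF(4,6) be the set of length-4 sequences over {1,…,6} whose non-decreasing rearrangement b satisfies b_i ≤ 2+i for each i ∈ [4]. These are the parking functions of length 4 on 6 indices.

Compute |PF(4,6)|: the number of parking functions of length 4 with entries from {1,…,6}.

|PF(4,6)| = (6−4+1)·(6+1)^(4−1) = 3·343 = 1029
Check (3,6,5,3) → sorted (3,3,5,6): b_i ≤ 2+i ∀i, a PF.

1029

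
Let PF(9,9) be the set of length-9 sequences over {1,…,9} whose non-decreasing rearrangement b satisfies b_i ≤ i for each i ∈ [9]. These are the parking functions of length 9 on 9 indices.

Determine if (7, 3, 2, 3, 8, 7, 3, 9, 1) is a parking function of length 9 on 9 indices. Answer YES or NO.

Sorted: b = (1, 2, 3, 3, 3, 7, 7, 8, 9).
  b_1=1 ≤ 1
  b_2=2 ≤ 2
  b_3=3 ≤ 3
  b_4=3 ≤ 4
  b_5=3 ≤ 5
  b_6=7 > 6
  fails at i=6 ⇒ NO

NO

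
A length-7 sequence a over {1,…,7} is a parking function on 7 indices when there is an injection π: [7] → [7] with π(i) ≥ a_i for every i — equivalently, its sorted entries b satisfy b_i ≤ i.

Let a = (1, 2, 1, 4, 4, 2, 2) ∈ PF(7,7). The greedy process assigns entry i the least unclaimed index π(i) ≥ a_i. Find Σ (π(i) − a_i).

12

Σπ = 7·8/2 = 28 (π permutes [7]); Σa = 1+2+1+4+4+2+2 = 16; disp = 28−16 = 12.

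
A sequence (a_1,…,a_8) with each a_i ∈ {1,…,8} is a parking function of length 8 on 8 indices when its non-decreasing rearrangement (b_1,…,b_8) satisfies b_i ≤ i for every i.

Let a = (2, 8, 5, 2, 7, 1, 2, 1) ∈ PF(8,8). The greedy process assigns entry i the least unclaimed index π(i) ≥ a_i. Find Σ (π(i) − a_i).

Σπ = 36 ({1..8} each once); Σa = 2+8+5+2+7+1+2+1 = 28; disp = 36−28 = 8.

8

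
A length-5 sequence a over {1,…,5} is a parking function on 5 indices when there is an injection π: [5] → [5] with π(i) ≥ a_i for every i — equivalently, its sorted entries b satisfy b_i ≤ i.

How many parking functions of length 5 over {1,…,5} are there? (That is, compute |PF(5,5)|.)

1296

#PF = 1·6^4 = 1×1296 = 1296 (Pollak)
One tuple (1,2,5,4,1) → sorted (1,1,2,4,5): b_i ≤ i ∀i, a PF.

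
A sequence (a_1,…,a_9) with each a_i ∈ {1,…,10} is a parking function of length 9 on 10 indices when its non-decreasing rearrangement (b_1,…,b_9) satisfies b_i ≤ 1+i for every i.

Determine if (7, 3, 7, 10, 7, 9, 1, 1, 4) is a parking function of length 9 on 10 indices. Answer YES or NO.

Rearranged: b = (1, 1, 3, 4, 7, 7, 7, 9, 10).
  b_1=1 ≤ 2
  b_2=1 ≤ 3
  b_3=3 ≤ 4
  b_4=4 ≤ 5
  b_5=7 > 6
  fails at i=5 ⇒ NO

NO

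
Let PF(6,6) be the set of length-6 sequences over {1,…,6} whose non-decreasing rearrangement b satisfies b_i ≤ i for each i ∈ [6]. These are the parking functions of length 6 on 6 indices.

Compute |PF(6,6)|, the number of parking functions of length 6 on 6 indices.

Count = (6−6+1)·(6+1)^(6−1) = 1 · 16807 = 16807 (Konheim–Weiss)
E.g. (3,2,4,1,5,3) → sorted (1,2,3,3,4,5): b_i ≤ i ∀i, a PF.

16807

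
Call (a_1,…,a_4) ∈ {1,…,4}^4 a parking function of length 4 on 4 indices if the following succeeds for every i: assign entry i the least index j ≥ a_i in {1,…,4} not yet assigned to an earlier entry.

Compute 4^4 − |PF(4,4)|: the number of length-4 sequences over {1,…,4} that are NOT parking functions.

131

|PF| = (5−4)·5^(4−1) = 1·125 = 125 (Konheim–Weiss)
E.g. (4,1,4,2) → sorted (1,2,4,4): b_3=4>3, not a PF.
4^4 − 125 = 256 − 125 = 131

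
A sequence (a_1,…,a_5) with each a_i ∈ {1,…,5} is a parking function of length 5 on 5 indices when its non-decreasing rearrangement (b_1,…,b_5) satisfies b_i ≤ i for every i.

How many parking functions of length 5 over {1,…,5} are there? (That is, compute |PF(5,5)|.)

1296

|PF(5,5)| = 1·6^4 = 1·1296 = 1296
Check (4,2,1,3,2) → sorted (1,2,2,3,4): b_i ≤ i ∀i, a PF.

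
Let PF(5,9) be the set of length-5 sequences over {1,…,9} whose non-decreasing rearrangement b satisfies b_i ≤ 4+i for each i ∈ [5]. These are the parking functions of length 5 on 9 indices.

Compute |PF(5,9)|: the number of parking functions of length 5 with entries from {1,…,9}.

50000

|PF(5,9)| = (10−5)·10^(5−1) = 5 · 10000 = 50000 (Pollak)
E.g. (1,1,4,3,5) → sorted (1,1,3,4,5): b_i ≤ 4+i ∀i, a PF.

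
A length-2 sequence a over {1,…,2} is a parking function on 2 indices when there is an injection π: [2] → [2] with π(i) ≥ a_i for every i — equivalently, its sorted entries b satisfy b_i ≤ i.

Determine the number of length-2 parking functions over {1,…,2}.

|PF(2,2)| = (3−2)·3^(2−1) = 1 · 3 = 3 [KW]
Check (1,2) → sorted (1,2): b_i ≤ i ∀i, a PF.

3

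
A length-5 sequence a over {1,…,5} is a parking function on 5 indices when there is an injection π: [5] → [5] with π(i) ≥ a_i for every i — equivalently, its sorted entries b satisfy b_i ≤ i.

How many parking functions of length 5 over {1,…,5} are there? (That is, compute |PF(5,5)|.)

1296

|PF(5,5)| = (6−5)·6^(5−1) = 1·1296 = 1296 (Konheim–Weiss)
Example (1,2,4,3,4) → sorted (1,2,3,4,4): b_i ≤ i ∀i, a PF.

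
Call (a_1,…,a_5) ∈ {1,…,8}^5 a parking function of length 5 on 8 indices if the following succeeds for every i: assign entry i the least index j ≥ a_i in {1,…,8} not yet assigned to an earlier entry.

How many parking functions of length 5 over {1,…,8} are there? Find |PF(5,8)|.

26244

|PF| = 4·9^4 = 4×6561 = 26244 (Konheim–Weiss)
Check (2,7,2,8,6) → sorted (2,2,6,7,8): b_i ≤ 3+i ∀i, a PF.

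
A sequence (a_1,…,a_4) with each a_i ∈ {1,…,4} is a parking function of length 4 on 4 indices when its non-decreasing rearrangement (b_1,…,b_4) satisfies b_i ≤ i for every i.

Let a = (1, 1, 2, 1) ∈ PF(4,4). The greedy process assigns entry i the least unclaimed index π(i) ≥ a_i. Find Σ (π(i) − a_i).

Σπ = 4·5/2 = 10 (π permutes [4]); Σa = 1+1+2+1 = 5; disp = 10−5 = 5.

5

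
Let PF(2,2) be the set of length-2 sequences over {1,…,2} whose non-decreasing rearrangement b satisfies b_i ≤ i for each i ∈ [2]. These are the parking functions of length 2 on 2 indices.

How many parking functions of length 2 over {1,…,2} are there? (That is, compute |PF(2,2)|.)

|PF(2,2)| = (3−2)·3^(2−1) = 1 · 3 = 3
Check (2,1) → sorted (1,2): b_i ≤ i ∀i, a PF.

3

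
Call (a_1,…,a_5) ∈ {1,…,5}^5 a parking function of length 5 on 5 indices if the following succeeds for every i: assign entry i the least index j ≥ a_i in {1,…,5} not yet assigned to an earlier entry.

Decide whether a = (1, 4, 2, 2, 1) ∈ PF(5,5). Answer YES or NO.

Rearranged: b = (1, 1, 2, 2, 4).
  b_1=1 ≤ 1
  b_2=1 ≤ 2
  b_3=2 ≤ 3
  b_4=2 ≤ 4
  b_5=4 ≤ 5
All bounds hold ⇒ YES

YES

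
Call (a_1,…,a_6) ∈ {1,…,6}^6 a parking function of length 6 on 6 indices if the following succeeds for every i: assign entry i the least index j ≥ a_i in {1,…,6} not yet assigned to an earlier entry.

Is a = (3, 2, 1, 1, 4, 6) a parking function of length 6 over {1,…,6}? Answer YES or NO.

Sorted: b = (1, 1, 2, 3, 4, 6).
  b_1=1 ≤ 1
  b_2=1 ≤ 2
  b_3=2 ≤ 3
  b_4=3 ≤ 4
  b_5=4 ≤ 5
  b_6=6 ≤ 6
All bounds hold ⇒ YES

YES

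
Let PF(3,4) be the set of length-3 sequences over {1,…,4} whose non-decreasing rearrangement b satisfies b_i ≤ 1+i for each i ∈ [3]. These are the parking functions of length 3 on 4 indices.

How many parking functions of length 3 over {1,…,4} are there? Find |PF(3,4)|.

50

|PF| = (4+1−3)·(4+1)^{3−1} = 2·25 = 50 (Konheim–Weiss)
Example (4,2,2) → sorted (2,2,4): b_i ≤ 1+i ∀i, a PF.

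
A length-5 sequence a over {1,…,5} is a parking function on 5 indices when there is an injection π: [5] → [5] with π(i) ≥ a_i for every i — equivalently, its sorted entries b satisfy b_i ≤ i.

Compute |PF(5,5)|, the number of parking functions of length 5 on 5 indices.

#PF = 1·6^4 = 1×1296 = 1296 (Pollak)
E.g. (1,1,2,4,5) → sorted (1,1,2,4,5): b_i ≤ i ∀i, a PF.

1296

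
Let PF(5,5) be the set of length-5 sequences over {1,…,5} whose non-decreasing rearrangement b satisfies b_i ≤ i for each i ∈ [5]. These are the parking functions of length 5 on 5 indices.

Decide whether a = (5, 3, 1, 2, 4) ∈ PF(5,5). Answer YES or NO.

YES

Order a: b = (1, 2, 3, 4, 5).
  b_1=1 ≤ 1
  b_2=2 ≤ 2
  b_3=3 ≤ 3
  b_4=4 ≤ 4
  b_5=5 ≤ 5
All bounds hold ⇒ YES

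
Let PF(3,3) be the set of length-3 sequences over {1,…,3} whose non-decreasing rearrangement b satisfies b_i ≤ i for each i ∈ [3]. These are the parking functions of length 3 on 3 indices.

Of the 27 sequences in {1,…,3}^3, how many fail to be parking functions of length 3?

Count = (4−3)·4^(3−1) = 1×16 = 16 [KW]
Check (3,2,3) → sorted (2,3,3): b_1=2>1, not a PF.
Total 27; non-PF = 27−16 = 11

11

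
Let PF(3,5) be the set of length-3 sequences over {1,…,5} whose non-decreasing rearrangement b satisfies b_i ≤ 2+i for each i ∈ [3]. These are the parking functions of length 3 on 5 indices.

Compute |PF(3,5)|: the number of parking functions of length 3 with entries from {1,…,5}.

|PF(3,5)| = 3·6^2 = 3×36 = 108 (Pollak)
E.g. (5,1,4) → sorted (1,4,5): b_i ≤ 2+i ∀i, a PF.

108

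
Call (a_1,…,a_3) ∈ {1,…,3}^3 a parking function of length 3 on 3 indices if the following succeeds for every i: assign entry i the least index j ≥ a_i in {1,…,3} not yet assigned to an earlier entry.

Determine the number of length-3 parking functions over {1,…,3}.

|PF| = (3−3+1)·(3+1)^(3−1) = 1·16 = 16 (Konheim–Weiss)
One tuple (2,1,3) → sorted (1,2,3): b_i ≤ i ∀i, a PF.

16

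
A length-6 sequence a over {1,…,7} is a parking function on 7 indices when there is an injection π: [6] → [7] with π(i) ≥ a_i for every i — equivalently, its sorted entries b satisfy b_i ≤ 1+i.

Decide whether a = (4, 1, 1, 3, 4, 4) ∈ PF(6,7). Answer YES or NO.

Order a: b = (1, 1, 3, 4, 4, 4).
  b_1=1 ≤ 2
  b_2=1 ≤ 3
  b_3=3 ≤ 4
  b_4=4 ≤ 5
  b_5=4 ≤ 6
  b_6=4 ≤ 7
All bounds hold ⇒ YES

YES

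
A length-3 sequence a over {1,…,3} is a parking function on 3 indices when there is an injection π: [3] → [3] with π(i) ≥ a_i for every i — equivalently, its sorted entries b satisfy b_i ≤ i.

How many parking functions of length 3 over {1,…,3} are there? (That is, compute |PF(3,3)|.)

16

|PF| = (4−3)·4^(3−1) = 1·16 = 16
Check (1,2,1) → sorted (1,1,2): b_i ≤ i ∀i, a PF.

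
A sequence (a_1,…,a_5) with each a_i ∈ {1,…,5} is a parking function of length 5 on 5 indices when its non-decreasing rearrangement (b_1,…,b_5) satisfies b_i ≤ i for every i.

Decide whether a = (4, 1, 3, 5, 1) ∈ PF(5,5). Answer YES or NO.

Sorted: b = (1, 1, 3, 4, 5).
  b_1=1 ≤ 1
  b_2=1 ≤ 2
  b_3=3 ≤ 3
  b_4=4 ≤ 4
  b_5=5 ≤ 5
All bounds hold ⇒ YES

YES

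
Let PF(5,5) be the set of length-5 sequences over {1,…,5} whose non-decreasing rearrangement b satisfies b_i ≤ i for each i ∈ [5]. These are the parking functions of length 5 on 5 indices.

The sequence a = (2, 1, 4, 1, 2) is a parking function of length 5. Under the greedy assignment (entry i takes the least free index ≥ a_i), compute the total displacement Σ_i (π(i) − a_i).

5

Σπ = 15 ({1..5} each once); Σa = 2+1+4+1+2 = 10; disp = 15−10 = 5.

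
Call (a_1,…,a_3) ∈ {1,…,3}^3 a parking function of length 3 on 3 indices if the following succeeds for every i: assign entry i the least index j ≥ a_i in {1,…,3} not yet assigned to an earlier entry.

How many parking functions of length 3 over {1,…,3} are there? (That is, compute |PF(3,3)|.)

16

#PF = (3+1−3)·(3+1)^{3−1} = 1 · 16 = 16
Example (1,2,1) → sorted (1,1,2): b_i ≤ i ∀i, a PF.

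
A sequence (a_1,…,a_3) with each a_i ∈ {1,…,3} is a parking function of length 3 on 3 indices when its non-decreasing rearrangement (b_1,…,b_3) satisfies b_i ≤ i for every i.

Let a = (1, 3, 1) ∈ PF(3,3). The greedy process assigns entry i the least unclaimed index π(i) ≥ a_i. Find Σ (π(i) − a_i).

Σπ(i) = 1+…+3 = 6; Σa = 1+3+1 = 5; disp = 6−5 = 1.

1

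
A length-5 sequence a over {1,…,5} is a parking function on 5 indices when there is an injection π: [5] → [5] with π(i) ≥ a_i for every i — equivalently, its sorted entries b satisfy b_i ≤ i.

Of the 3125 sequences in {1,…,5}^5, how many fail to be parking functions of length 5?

|PF| = 1·6^4 = 1×1296 = 1296
Example (5,4,1,5,4) → sorted (1,4,4,5,5): b_2=4>2, not a PF.
Total 3125; non-PF = 3125−1296 = 1829

1829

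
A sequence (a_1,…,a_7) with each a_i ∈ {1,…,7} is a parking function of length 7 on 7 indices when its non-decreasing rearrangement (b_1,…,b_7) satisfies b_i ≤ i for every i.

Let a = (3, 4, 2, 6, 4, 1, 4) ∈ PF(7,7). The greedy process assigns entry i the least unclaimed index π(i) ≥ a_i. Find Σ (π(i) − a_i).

Σπ = 7·8/2 = 28 (π permutes [7]); Σa = 3+4+2+6+4+1+4 = 24; disp = 28−24 = 4.

4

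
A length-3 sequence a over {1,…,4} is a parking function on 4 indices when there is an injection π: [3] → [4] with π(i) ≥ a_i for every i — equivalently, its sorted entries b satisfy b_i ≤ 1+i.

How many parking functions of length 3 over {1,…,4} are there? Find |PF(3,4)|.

|PF| = 2·5^2 = 2 · 25 = 50 (Konheim–Weiss)
E.g. (1,3,1) → sorted (1,1,3): b_i ≤ 1+i ∀i, a PF.

50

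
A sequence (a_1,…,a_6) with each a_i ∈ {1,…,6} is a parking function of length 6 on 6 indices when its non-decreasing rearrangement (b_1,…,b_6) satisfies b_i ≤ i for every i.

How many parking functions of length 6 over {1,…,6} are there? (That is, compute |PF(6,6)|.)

Count = (7−6)·7^(6−1) = 1×16807 = 16807 (Pollak)
Example (1,3,2,3,4,3) → sorted (1,2,3,3,3,4): b_i ≤ i ∀i, a PF.

16807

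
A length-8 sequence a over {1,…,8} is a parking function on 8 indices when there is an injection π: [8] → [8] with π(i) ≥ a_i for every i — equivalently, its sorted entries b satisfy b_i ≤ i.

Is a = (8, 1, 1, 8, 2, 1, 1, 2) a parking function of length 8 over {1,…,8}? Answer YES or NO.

NO

Rearranged: b = (1, 1, 1, 1, 2, 2, 8, 8).
  b_1=1 ≤ 1
  b_2=1 ≤ 2
  b_3=1 ≤ 3
  b_4=1 ≤ 4
  b_5=2 ≤ 5
  b_6=2 ≤ 6
  b_7=8 > 7
  fails at i=7 ⇒ NO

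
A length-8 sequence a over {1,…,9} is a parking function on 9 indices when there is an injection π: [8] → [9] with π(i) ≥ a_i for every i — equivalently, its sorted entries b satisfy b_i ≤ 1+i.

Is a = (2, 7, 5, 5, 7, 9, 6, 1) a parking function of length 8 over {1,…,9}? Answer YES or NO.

NO

Order a: b = (1, 2, 5, 5, 6, 7, 7, 9).
  b_1=1 ≤ 2
  b_2=2 ≤ 3
  b_3=5 > 4
  fails at i=3 ⇒ NO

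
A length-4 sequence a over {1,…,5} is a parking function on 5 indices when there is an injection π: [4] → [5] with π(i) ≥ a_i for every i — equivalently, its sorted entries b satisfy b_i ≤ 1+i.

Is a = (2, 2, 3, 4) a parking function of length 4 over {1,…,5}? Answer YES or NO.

Order a: b = (2, 2, 3, 4).
  b_1=2 ≤ 2
  b_2=2 ≤ 3
  b_3=3 ≤ 4
  b_4=4 ≤ 5
All bounds hold ⇒ YES

YES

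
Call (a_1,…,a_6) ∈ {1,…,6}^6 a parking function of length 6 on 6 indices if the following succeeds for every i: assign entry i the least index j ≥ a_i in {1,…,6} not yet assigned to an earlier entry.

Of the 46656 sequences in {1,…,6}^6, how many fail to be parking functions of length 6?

29849

|PF| = (6−6+1)·(6+1)^(6−1) = 1×16807 = 16807 (Konheim–Weiss)
Example (6,3,1,1,6,5) → sorted (1,1,3,5,6,6): b_4=5>4, not a PF.
6^6 − 16807 = 46656 − 16807 = 29849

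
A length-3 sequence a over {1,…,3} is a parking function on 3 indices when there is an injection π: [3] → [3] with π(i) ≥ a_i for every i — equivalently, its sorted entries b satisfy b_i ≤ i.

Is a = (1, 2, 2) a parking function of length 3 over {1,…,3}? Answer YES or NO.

YES

Order a: b = (1, 2, 2).
  b_1=1 ≤ 1
  b_2=2 ≤ 2
  b_3=2 ≤ 3
All bounds hold ⇒ YES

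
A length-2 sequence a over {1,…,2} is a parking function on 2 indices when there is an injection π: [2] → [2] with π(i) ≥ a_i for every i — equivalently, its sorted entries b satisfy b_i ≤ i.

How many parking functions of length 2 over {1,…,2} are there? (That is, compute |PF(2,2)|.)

|PF(2,2)| = (2−2+1)·(2+1)^(2−1) = 1·3 = 3
Check (1,2) → sorted (1,2): b_i ≤ i ∀i, a PF.

3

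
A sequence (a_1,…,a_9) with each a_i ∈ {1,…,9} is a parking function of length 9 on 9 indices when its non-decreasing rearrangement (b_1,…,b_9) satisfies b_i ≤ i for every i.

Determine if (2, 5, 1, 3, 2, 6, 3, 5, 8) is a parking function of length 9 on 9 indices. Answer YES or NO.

Rearranged: b = (1, 2, 2, 3, 3, 5, 5, 6, 8).
  b_1=1 ≤ 1
  b_2=2 ≤ 2
  b_3=2 ≤ 3
  b_4=3 ≤ 4
  b_5=3 ≤ 5
  b_6=5 ≤ 6
  b_7=5 ≤ 7
  b_8=6 ≤ 8
  b_9=8 ≤ 9
All bounds hold ⇒ YES

YES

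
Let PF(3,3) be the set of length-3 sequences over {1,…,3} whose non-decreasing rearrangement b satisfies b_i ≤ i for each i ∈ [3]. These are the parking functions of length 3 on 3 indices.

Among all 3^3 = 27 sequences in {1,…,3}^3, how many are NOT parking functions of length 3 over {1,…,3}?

|PF(3,3)| = (3−3+1)·(3+1)^(3−1) = 1·16 = 16
One tuple (2,2,3) → sorted (2,2,3): b_1=2>1, not a PF.
So 27 − 16 = 11 fail.

11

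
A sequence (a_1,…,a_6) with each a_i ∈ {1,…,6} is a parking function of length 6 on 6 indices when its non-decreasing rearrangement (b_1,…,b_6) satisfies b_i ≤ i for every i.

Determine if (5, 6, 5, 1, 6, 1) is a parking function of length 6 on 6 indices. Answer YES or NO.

Sorted: b = (1, 1, 5, 5, 6, 6).
  b_1=1 ≤ 1
  b_2=1 ≤ 2
  b_3=5 > 3
  fails at i=3 ⇒ NO

NO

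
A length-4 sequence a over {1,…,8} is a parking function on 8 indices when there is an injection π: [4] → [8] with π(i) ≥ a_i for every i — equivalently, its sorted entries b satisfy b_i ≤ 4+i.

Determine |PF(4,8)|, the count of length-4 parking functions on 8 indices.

Count = 5·9^3 = 5·729 = 3645
Check (4,8,2,5) → sorted (2,4,5,8): b_i ≤ 4+i ∀i, a PF.

3645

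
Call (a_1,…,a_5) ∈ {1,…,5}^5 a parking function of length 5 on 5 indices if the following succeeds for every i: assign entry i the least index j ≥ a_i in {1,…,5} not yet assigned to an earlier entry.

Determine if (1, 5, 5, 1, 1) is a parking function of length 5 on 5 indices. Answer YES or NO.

Rearranged: b = (1, 1, 1, 5, 5).
  b_1=1 ≤ 1
  b_2=1 ≤ 2
  b_3=1 ≤ 3
  b_4=5 > 4
  fails at i=4 ⇒ NO

NO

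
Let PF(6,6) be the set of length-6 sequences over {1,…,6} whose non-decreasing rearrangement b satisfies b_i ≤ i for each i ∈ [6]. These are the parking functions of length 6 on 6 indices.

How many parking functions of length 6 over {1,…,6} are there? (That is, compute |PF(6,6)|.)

Count = 1·7^5 = 1×16807 = 16807 [KW]
Example (4,6,3,2,3,1) → sorted (1,2,3,3,4,6): b_i ≤ i ∀i, a PF.

16807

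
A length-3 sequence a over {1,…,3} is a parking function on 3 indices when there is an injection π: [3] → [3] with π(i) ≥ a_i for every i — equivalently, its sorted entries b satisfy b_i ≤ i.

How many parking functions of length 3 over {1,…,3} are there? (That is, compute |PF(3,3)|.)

16

#PF = (4−3)·4^(3−1) = 1 · 16 = 16 (Konheim–Weiss)
E.g. (2,1,2) → sorted (1,2,2): b_i ≤ i ∀i, a PF.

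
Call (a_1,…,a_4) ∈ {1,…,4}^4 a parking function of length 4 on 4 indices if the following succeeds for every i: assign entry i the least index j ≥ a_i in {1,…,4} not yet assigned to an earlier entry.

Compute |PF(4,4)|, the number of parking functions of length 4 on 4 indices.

125

#PF = 1·5^3 = 1 · 125 = 125 [KW]
One tuple (2,1,4,3) → sorted (1,2,3,4): b_i ≤ i ∀i, a PF.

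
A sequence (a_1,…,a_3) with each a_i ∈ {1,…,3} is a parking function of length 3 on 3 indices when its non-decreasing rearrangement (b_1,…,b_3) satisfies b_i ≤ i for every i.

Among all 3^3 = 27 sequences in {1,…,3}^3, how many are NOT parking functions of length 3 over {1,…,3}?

11

Count = (3−3+1)·(3+1)^(3−1) = 1 · 16 = 16 (Konheim–Weiss)
One tuple (3,1,3) → sorted (1,3,3): b_2=3>2, not a PF.
Total 27; non-PF = 27−16 = 11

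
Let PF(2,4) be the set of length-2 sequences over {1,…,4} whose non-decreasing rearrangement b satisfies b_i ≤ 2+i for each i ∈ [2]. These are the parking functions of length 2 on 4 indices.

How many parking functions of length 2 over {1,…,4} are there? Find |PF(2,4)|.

#PF = 3·5^1 = 3×5 = 15 (Pollak)
Example (1,1) → sorted (1,1): b_i ≤ 2+i ∀i, a PF.

15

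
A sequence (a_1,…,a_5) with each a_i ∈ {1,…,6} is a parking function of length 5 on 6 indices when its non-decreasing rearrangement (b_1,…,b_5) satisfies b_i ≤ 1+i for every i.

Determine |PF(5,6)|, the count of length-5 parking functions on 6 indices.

Count = (7−5)·7^(5−1) = 2 · 2401 = 4802 [KW]
One tuple (6,4,3,2,5) → sorted (2,3,4,5,6): b_i ≤ 1+i ∀i, a PF.

4802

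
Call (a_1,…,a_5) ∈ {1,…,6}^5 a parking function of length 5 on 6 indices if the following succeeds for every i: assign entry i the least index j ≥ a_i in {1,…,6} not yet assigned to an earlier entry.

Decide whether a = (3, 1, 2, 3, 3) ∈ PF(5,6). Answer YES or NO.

YES

Sorted: b = (1, 2, 3, 3, 3).
  b_1=1 ≤ 2
  b_2=2 ≤ 3
  b_3=3 ≤ 4
  b_4=3 ≤ 5
  b_5=3 ≤ 6
All bounds hold ⇒ YES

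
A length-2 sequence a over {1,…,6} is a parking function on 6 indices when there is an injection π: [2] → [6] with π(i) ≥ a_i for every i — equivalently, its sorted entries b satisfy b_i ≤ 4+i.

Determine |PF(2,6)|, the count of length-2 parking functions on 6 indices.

|PF(2,6)| = (6+1−2)·(6+1)^{2−1} = 5×7 = 35
One tuple (6,4) → sorted (4,6): b_i ≤ 4+i ∀i, a PF.

35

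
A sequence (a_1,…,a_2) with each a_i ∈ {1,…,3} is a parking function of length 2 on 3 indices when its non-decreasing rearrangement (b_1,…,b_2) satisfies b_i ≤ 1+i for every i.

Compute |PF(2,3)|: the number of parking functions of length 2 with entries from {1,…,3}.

|PF(2,3)| = (3+1−2)·(3+1)^{2−1} = 2·4 = 8 (Konheim–Weiss)
One tuple (2,3) → sorted (2,3): b_i ≤ 1+i ∀i, a PF.

8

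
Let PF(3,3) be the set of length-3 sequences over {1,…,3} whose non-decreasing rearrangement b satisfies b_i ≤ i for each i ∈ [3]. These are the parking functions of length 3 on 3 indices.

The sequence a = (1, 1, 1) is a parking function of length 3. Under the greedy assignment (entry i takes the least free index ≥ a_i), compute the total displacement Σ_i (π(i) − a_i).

Σπ(i) = 1+…+3 = 6; Σa = 1+1+1 = 3; disp = 6−3 = 3.

3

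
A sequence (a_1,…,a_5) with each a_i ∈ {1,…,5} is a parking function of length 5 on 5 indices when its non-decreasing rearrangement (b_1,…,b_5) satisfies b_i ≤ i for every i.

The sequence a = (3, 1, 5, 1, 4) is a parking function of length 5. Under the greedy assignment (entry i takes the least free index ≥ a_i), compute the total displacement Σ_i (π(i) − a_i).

1

Σπ = 5·6/2 = 15 (π permutes [5]); Σa = 3+1+5+1+4 = 14; disp = 15−14 = 1.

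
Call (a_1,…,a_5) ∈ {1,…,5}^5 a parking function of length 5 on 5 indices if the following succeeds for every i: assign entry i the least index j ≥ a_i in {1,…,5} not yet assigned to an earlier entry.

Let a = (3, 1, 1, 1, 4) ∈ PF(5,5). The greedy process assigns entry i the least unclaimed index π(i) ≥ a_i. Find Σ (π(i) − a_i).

Σπ(i) = 1+…+5 = 15; Σa = 3+1+1+1+4 = 10; disp = 15−10 = 5.

5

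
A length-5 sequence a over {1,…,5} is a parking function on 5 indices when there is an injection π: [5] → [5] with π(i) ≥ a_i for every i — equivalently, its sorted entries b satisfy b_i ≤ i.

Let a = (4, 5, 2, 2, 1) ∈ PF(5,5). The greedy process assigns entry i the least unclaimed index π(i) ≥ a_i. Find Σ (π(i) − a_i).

1

Σπ = 5·6/2 = 15 (π permutes [5]); Σa = 4+5+2+2+1 = 14; disp = 15−14 = 1.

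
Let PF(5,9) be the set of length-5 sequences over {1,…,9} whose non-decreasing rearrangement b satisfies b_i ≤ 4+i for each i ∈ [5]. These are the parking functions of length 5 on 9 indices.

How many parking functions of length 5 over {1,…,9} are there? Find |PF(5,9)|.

|PF(5,9)| = (10−5)·10^(5−1) = 5·10000 = 50000 [KW]
E.g. (4,3,5,3,7) → sorted (3,3,4,5,7): b_i ≤ 4+i ∀i, a PF.

50000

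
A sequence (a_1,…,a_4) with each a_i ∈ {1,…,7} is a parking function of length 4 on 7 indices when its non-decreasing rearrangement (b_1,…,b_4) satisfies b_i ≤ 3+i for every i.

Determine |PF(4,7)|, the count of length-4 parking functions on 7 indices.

2048

|PF| = (8−4)·8^(4−1) = 4·512 = 2048 (Pollak)
Check (1,3,7,5) → sorted (1,3,5,7): b_i ≤ 3+i ∀i, a PF.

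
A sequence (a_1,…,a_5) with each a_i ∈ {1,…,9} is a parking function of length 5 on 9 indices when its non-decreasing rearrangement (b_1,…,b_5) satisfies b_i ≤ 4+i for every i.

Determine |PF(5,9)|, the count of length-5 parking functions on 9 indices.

|PF| = (9+1−5)·(9+1)^{5−1} = 5·10000 = 50000 (Konheim–Weiss)
One tuple (7,2,4,8,3) → sorted (2,3,4,7,8): b_i ≤ 4+i ∀i, a PF.

50000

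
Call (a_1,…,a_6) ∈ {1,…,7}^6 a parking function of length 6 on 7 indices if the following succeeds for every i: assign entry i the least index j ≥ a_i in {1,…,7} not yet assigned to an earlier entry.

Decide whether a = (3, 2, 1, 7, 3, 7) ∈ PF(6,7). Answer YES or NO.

Order a: b = (1, 2, 3, 3, 7, 7).
  b_1=1 ≤ 2
  b_2=2 ≤ 3
  b_3=3 ≤ 4
  b_4=3 ≤ 5
  b_5=7 > 6
  fails at i=5 ⇒ NO

NO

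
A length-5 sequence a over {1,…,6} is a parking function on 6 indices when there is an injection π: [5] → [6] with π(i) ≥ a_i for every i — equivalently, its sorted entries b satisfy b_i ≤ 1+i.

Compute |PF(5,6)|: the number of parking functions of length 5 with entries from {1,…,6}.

4802

|PF| = 2·7^4 = 2×2401 = 4802 [KW]
E.g. (3,6,1,5,1) → sorted (1,1,3,5,6): b_i ≤ 1+i ∀i, a PF.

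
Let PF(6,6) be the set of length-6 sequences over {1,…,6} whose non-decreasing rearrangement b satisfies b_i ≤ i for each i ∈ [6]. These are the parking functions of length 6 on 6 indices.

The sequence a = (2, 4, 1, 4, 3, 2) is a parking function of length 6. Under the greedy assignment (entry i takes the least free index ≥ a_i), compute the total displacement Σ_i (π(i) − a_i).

5

Σπ(i) = 1+…+6 = 21; Σa = 2+4+1+4+3+2 = 16; disp = 21−16 = 5.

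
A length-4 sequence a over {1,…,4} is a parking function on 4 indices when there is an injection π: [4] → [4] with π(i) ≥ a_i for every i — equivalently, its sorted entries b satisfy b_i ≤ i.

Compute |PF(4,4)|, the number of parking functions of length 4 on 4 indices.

#PF = (4+1−4)·(4+1)^{4−1} = 1 · 125 = 125
One tuple (1,1,3,3) → sorted (1,1,3,3): b_i ≤ i ∀i, a PF.

125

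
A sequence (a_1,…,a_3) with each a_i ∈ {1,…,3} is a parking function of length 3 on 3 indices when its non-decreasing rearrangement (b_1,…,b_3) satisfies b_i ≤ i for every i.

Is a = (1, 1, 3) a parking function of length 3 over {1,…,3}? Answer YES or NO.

Order a: b = (1, 1, 3).
  b_1=1 ≤ 1
  b_2=1 ≤ 2
  b_3=3 ≤ 3
All bounds hold ⇒ YES

YES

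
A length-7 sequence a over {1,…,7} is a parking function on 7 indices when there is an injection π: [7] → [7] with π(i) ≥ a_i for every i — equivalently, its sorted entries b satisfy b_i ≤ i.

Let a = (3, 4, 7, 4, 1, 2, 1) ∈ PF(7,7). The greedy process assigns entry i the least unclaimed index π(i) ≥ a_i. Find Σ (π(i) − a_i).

6

Σπ = 28 ({1..7} each once); Σa = 3+4+7+4+1+2+1 = 22; disp = 28−22 = 6.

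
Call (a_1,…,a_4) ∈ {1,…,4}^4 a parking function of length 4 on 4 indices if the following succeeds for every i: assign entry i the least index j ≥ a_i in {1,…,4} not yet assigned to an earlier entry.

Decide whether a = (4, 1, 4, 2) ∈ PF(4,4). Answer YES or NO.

NO

Order a: b = (1, 2, 4, 4).
  b_1=1 ≤ 1
  b_2=2 ≤ 2
  b_3=4 > 3
  fails at i=3 ⇒ NO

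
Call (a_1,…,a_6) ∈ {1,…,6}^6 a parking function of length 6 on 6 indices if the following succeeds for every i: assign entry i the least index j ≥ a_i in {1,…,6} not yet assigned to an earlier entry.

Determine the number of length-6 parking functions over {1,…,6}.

16807

Count = (6−6+1)·(6+1)^(6−1) = 1×16807 = 16807 (Pollak)
Check (1,4,4,1,2,1) → sorted (1,1,1,2,4,4): b_i ≤ i ∀i, a PF.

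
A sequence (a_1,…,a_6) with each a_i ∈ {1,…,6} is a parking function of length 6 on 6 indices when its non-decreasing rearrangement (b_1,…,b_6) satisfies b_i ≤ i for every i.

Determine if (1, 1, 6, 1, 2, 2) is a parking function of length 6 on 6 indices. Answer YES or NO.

YES

Sorted: b = (1, 1, 1, 2, 2, 6).
  b_1=1 ≤ 1
  b_2=1 ≤ 2
  b_3=1 ≤ 3
  b_4=2 ≤ 4
  b_5=2 ≤ 5
  b_6=6 ≤ 6
All bounds hold ⇒ YES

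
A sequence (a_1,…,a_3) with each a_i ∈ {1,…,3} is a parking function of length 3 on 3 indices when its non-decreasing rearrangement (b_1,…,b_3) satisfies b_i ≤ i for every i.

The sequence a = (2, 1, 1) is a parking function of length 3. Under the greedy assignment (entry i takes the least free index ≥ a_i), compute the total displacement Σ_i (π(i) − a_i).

Σπ = 6 ({1..3} each once); Σa = 2+1+1 = 4; disp = 6−4 = 2.

2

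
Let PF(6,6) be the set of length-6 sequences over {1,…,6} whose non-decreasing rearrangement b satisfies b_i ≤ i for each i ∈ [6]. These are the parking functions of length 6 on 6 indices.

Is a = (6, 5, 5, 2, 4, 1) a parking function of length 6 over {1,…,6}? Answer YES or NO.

NO

Rearranged: b = (1, 2, 4, 5, 5, 6).
  b_1=1 ≤ 1
  b_2=2 ≤ 2
  b_3=4 > 3
  fails at i=3 ⇒ NO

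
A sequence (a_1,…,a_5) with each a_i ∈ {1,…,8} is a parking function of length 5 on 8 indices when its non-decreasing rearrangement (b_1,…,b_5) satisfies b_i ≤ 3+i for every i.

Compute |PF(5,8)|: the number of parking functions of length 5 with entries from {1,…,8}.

26244

|PF| = 4·9^4 = 4 · 6561 = 26244 (Pollak)
E.g. (4,7,8,5,6) → sorted (4,5,6,7,8): b_i ≤ 3+i ∀i, a PF.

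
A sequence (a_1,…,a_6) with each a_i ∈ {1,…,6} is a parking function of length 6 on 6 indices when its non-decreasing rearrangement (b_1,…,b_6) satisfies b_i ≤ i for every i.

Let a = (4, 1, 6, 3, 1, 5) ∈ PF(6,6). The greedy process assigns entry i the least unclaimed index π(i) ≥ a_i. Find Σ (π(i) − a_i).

1

Σπ(i) = 1+…+6 = 21; Σa = 4+1+6+3+1+5 = 20; disp = 21−20 = 1.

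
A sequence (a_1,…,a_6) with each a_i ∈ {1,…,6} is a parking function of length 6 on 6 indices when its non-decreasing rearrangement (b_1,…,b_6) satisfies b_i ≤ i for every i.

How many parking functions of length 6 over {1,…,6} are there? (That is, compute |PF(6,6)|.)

|PF(6,6)| = (7−6)·7^(6−1) = 1·16807 = 16807 (Konheim–Weiss)
Check (2,4,1,6,3,4) → sorted (1,2,3,4,4,6): b_i ≤ i ∀i, a PF.

16807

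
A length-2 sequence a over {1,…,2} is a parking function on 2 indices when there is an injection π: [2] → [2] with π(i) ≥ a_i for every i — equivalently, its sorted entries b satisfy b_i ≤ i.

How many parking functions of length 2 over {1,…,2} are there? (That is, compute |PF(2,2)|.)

3

Count = (2+1−2)·(2+1)^{2−1} = 1 · 3 = 3
Example (1,2) → sorted (1,2): b_i ≤ i ∀i, a PF.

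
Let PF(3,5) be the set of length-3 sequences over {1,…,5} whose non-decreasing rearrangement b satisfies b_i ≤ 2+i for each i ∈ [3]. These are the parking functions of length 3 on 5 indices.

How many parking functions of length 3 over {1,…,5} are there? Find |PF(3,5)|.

108

|PF| = (5−3+1)·(5+1)^(3−1) = 3×36 = 108 (Pollak)
One tuple (3,5,4) → sorted (3,4,5): b_i ≤ 2+i ∀i, a PF.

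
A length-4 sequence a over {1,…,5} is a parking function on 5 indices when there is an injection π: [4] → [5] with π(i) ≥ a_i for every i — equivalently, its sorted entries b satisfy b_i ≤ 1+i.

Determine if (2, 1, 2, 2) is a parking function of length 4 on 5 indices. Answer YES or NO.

Rearranged: b = (1, 2, 2, 2).
  b_1=1 ≤ 2
  b_2=2 ≤ 3
  b_3=2 ≤ 4
  b_4=2 ≤ 5
All bounds hold ⇒ YES

YES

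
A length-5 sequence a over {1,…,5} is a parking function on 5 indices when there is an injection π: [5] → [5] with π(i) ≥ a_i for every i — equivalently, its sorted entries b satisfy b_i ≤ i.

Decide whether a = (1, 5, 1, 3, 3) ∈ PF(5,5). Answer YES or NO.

Rearranged: b = (1, 1, 3, 3, 5).
  b_1=1 ≤ 1
  b_2=1 ≤ 2
  b_3=3 ≤ 3
  b_4=3 ≤ 4
  b_5=5 ≤ 5
All bounds hold ⇒ YES

YES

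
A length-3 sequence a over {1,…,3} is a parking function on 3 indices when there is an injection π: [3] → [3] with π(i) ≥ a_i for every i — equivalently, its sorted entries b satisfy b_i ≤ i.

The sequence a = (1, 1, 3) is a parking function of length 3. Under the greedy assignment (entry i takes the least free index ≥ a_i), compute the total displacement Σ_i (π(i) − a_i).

Σπ(i) = 1+…+3 = 6; Σa = 1+1+3 = 5; disp = 6−5 = 1.

1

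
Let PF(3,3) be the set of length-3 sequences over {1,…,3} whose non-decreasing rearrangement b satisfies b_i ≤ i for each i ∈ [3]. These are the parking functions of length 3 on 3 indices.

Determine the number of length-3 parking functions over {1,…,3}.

|PF(3,3)| = (3−3+1)·(3+1)^(3−1) = 1 · 16 = 16
E.g. (2,1,2) → sorted (1,2,2): b_i ≤ i ∀i, a PF.

16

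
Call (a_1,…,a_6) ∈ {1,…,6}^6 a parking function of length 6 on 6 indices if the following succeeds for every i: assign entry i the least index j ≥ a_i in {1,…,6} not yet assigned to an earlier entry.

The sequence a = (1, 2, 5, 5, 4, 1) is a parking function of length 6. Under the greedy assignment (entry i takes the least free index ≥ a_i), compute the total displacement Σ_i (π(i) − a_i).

3

Σπ = 6·7/2 = 21 (π permutes [6]); Σa = 1+2+5+5+4+1 = 18; disp = 21−18 = 3.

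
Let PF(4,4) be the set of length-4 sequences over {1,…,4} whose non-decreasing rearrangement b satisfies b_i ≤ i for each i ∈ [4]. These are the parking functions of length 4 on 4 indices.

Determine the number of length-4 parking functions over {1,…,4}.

Count = 1·5^3 = 1 · 125 = 125 [KW]
E.g. (3,1,2,4) → sorted (1,2,3,4): b_i ≤ i ∀i, a PF.

125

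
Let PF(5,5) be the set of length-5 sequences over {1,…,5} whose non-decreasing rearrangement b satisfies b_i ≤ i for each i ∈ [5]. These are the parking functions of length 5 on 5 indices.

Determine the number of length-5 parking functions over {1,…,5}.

#PF = 1·6^4 = 1 · 1296 = 1296 (Konheim–Weiss)
One tuple (1,2,4,1,4) → sorted (1,1,2,4,4): b_i ≤ i ∀i, a PF.

1296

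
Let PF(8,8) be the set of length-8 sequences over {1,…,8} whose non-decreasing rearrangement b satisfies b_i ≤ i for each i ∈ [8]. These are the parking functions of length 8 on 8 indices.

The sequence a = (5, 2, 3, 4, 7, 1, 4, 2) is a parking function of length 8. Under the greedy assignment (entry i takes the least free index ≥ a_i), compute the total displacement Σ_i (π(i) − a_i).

Σπ(i) = 1+…+8 = 36; Σa = 5+2+3+4+7+1+4+2 = 28; disp = 36−28 = 8.

8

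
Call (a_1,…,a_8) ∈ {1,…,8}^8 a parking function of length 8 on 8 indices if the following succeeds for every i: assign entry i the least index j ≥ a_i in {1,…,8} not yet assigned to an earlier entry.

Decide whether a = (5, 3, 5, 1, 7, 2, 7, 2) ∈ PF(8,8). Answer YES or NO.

Sorted: b = (1, 2, 2, 3, 5, 5, 7, 7).
  b_1=1 ≤ 1
  b_2=2 ≤ 2
  b_3=2 ≤ 3
  b_4=3 ≤ 4
  b_5=5 ≤ 5
  b_6=5 ≤ 6
  b_7=7 ≤ 7
  b_8=7 ≤ 8
All bounds hold ⇒ YES

YES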